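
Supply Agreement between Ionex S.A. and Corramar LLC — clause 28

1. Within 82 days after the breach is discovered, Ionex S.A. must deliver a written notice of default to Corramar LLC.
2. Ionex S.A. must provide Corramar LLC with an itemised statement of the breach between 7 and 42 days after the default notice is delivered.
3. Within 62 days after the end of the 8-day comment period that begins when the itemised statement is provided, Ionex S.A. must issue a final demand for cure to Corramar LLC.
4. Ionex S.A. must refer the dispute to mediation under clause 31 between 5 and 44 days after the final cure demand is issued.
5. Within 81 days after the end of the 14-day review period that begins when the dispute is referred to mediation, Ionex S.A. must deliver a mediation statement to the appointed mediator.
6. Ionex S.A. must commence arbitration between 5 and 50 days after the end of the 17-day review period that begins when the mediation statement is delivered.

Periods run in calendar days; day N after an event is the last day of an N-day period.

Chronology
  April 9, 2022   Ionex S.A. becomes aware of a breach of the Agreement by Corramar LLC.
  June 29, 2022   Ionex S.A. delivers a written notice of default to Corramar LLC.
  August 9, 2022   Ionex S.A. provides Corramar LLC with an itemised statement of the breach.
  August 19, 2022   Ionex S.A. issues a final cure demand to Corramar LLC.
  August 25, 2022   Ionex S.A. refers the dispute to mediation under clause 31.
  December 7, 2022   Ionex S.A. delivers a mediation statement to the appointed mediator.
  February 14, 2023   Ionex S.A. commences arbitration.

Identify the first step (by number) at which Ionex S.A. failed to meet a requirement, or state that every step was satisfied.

Step 1 — counting 82 days from April 9, 2022 (when the breach is discovered) gives a deadline of June 30, 2022; done June 29, 2022 — timely.
Step 2 — 7 and 42 days from June 29, 2022 (when the default notice is delivered) are July 6, 2022 and August 10, 2022 respectively; done August 9, 2022, which is between those dates.
Step 3 — counting 62 days from August 17, 2022 (end of the 8-day comment period, which began when the itemised statement is provided on August 9, 2022) gives a deadline of October 18, 2022; August 19, 2022 is within that limit.
Step 4 — 5 and 44 days from August 19, 2022 (when the final cure demand is issued) are August 24, 2022 and October 2, 2022 respectively; done August 25, 2022 — within the window.
Step 5 — counting 81 days from September 8, 2022 (end of the 14-day review period, which began when the dispute is referred to mediation on August 25, 2022) gives a deadline of November 28, 2022; not done until December 7, 2022, 9 days after the deadline.

Step 5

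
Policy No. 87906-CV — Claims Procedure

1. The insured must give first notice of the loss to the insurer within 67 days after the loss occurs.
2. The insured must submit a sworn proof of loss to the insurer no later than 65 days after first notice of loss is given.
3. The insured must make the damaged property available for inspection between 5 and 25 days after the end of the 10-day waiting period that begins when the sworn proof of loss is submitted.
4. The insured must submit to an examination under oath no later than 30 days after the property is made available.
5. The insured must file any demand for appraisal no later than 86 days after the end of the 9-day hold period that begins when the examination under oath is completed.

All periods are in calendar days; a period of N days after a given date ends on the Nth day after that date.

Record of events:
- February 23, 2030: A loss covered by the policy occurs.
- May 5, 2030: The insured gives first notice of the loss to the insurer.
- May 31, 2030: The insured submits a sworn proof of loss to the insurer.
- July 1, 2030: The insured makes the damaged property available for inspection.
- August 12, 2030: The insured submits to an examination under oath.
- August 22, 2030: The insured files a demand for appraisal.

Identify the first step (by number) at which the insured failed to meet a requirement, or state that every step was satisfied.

(1) due by February 23, 2030 + 67 days = May 1, 2030; done May 5, 2030 — 4 days late.
The procedure was therefore not followed at step 1.

Step 1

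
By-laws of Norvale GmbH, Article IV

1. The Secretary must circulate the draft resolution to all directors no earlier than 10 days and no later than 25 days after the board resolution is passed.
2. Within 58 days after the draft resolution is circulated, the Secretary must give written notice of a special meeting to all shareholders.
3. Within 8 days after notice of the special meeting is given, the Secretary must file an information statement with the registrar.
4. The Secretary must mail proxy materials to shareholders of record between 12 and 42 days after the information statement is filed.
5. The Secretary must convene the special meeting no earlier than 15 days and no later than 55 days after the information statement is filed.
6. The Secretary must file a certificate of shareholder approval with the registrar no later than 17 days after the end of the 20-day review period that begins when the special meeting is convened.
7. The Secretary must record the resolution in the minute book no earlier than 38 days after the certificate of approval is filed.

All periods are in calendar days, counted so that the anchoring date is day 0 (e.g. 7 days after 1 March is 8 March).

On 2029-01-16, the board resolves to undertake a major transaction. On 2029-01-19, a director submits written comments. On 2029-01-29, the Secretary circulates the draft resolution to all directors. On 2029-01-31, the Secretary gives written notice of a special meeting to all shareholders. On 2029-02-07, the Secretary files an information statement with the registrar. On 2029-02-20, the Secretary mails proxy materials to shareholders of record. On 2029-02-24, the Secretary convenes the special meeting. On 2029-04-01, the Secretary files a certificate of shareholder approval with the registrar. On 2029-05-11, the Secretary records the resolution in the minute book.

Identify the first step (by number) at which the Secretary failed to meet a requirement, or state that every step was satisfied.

(1) the permitted window runs from 2029-01-16 + 10 = 2029-01-26 to 2029-01-16 + 25 = 2029-02-10; 2029-01-29 falls inside that range.
(2) due by 2029-01-29 + 58 days = 2029-03-28; completed 2029-01-31, before the deadline.
(3) due by 2029-01-31 + 8 days = 2029-02-08; completed 2029-02-07, before the deadline.
(4) the permitted window runs from 2029-02-07 + 12 = 2029-02-19 to 2029-02-07 + 42 = 2029-03-21; done 2029-02-20, which is between those dates.
(5) the permitted window runs from 2029-02-07 + 15 = 2029-02-22 to 2029-02-07 + 55 = 2029-04-03; done 2029-02-24, which is between those dates.
(6) due by 2029-03-16 + 17 days = 2029-04-02; 2029-04-01 is within that limit.
(7) permitted from 2029-04-01 + 38 days = 2029-05-09 onward; done 2029-05-11, after the minimum wait.

None — every step was satisfied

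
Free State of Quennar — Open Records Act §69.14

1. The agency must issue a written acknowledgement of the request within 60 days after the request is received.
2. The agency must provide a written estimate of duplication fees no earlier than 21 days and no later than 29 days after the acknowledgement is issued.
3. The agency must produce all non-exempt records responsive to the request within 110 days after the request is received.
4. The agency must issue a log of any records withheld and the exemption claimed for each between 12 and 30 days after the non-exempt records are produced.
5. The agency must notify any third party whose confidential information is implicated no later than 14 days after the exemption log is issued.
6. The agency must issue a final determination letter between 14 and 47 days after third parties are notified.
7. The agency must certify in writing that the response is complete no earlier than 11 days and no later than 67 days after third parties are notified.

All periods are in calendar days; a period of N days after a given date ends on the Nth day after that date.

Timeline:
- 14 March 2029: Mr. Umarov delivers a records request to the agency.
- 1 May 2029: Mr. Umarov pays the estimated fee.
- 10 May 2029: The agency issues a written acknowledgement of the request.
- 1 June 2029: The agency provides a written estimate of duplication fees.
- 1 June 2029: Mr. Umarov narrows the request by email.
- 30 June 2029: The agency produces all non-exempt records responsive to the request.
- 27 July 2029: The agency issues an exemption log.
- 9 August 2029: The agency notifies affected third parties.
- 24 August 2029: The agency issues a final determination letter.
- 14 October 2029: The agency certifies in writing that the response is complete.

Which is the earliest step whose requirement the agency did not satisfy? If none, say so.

None — every step was satisfied

(1) due by 14 March 2029 + 60 days = 13 May 2029; completed 10 May 2029, before the deadline.
(2) the permitted window runs from 10 May 2029 + 21 = 31 May 2029 to 10 May 2029 + 29 = 8 June 2029; done 1 June 2029, which is between those dates.
(3) due by 14 March 2029 + 110 days = 2 July 2029; done 30 June 2029 — timely.
(4) the permitted window runs from 30 June 2029 + 12 = 12 July 2029 to 30 June 2029 + 30 = 30 July 2029; 27 July 2029 falls inside that range.
(5) due by 27 July 2029 + 14 days = 10 August 2029; completed 9 August 2029, before the deadline.
(6) the permitted window runs from 9 August 2029 + 14 = 23 August 2029 to 9 August 2029 + 47 = 25 September 2029; done 24 August 2029 — within the window.
(7) the permitted window runs from 9 August 2029 + 11 = 20 August 2029 to 9 August 2029 + 67 = 15 October 2029; 14 October 2029 falls inside that range.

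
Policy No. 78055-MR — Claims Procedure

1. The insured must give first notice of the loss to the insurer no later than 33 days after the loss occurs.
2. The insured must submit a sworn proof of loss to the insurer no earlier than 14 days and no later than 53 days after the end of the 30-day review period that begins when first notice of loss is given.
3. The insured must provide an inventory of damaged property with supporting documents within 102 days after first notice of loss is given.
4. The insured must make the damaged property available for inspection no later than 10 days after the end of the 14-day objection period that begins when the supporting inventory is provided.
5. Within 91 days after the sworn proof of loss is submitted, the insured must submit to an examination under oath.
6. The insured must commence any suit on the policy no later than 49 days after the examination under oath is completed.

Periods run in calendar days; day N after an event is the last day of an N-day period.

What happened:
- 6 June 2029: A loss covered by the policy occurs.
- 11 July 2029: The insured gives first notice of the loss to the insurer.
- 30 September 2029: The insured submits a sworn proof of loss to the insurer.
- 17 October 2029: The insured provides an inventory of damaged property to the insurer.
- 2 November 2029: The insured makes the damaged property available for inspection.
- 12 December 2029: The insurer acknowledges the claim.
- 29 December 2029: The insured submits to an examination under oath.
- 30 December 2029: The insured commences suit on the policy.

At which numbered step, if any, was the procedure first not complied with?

(1) due by 6 June 2029 + 33 days = 9 July 2029; 11 July 2029 misses that deadline by 2 days.

Step 1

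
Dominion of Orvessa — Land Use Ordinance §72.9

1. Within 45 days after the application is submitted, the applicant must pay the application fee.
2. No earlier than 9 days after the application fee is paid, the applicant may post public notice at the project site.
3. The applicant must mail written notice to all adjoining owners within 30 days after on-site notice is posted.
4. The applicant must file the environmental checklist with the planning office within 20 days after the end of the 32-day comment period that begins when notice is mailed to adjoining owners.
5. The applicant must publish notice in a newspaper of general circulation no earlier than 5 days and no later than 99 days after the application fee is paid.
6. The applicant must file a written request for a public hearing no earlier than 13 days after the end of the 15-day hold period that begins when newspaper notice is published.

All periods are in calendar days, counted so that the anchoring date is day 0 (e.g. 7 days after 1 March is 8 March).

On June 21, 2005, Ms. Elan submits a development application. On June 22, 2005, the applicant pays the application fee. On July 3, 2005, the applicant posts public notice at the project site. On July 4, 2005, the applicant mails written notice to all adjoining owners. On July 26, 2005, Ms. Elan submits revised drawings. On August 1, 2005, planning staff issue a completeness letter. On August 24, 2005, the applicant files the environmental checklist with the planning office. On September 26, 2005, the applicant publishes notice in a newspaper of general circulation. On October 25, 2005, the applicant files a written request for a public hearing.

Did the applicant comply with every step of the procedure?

(1) due by June 21, 2005 + 45 days = August 5, 2005; June 22, 2005 is within that limit.
(2) permitted from June 22, 2005 + 9 days = July 1, 2005 onward; done July 3, 2005 — permitted.
(3) due by July 3, 2005 + 30 days = August 2, 2005; completed July 4, 2005, before the deadline.
(4) due by August 5, 2005 + 20 days = August 25, 2005; August 24, 2005 is within that limit.
(5) the permitted window runs from June 22, 2005 + 5 = June 27, 2005 to June 22, 2005 + 99 = September 29, 2005; done September 26, 2005 — within the window.
(6) permitted from October 11, 2005 + 13 days = October 24, 2005 onward; done October 25, 2005 — permitted.

Yes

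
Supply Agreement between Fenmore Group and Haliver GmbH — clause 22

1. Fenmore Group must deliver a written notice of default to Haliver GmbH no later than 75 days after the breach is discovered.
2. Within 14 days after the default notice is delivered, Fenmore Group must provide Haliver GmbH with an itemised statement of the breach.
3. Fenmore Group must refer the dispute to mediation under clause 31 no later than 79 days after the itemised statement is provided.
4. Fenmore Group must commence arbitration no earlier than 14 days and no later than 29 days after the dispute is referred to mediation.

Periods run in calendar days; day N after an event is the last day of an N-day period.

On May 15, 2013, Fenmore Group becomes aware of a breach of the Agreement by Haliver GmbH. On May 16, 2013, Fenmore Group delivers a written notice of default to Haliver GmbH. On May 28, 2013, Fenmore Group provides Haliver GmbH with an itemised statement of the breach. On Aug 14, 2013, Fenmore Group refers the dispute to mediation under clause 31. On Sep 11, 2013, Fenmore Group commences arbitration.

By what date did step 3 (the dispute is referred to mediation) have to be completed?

Aug 15, 2013

Step 3 runs from May 28, 2013, when the itemised statement is provided. 79 days after May 28, 2013 is Aug 15, 2013.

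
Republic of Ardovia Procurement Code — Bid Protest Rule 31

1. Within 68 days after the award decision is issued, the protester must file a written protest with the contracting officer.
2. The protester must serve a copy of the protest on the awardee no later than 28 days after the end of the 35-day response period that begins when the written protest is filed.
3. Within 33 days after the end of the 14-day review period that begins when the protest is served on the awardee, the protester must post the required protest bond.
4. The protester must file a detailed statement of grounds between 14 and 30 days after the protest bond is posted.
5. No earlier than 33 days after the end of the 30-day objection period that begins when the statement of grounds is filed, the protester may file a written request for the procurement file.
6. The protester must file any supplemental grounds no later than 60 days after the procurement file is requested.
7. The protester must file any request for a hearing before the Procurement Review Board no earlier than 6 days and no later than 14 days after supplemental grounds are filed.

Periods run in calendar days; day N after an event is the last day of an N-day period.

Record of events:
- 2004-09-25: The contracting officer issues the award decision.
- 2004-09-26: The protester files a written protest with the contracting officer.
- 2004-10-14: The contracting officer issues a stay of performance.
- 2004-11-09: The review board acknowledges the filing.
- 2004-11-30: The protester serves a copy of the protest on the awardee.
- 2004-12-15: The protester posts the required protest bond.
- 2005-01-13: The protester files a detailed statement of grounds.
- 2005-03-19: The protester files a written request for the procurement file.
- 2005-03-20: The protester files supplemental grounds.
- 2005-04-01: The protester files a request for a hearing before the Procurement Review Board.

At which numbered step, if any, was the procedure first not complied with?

Step 1: 68 days after 2004-09-25 (when the award decision is issued) is 2004-12-02; completed 2004-09-26, before the deadline.
Step 2: 28 days after 2004-10-31 (end of the 35-day response period, which began when the written protest is filed on 2004-09-26) is 2004-11-28; done 2004-11-30 — 2 days late.
The procedure was therefore not followed at step 2.

Step 2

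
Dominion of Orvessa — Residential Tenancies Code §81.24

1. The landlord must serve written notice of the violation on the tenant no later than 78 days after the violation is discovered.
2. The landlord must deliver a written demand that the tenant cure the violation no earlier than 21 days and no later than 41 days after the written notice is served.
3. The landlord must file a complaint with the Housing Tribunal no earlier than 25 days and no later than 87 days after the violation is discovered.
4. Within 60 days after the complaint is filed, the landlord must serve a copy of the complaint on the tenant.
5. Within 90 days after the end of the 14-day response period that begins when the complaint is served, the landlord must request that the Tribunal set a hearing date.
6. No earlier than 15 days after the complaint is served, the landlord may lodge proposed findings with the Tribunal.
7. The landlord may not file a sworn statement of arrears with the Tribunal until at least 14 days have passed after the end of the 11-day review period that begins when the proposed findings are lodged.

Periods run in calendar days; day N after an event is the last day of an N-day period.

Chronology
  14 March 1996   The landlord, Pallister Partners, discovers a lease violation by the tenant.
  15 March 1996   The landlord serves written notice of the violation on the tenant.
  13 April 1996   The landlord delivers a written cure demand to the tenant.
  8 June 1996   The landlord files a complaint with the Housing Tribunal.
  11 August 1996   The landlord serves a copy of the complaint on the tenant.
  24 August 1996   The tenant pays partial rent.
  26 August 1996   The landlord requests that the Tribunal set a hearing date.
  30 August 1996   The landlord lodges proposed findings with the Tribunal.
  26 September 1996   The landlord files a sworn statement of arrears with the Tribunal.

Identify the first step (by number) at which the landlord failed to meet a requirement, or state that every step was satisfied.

(1) due by 14 March 1996 + 78 days = 31 May 1996; 15 March 1996 is within that limit.
(2) the permitted window runs from 15 March 1996 + 21 = 5 April 1996 to 15 March 1996 + 41 = 25 April 1996; 13 April 1996 falls inside that range.
(3) the permitted window runs from 14 March 1996 + 25 = 8 April 1996 to 14 March 1996 + 87 = 9 June 1996; 8 June 1996 falls inside that range.
(4) due by 8 June 1996 + 60 days = 7 August 1996; not done until 11 August 1996, 4 days after the deadline.
Later steps need not be reached.

Step 4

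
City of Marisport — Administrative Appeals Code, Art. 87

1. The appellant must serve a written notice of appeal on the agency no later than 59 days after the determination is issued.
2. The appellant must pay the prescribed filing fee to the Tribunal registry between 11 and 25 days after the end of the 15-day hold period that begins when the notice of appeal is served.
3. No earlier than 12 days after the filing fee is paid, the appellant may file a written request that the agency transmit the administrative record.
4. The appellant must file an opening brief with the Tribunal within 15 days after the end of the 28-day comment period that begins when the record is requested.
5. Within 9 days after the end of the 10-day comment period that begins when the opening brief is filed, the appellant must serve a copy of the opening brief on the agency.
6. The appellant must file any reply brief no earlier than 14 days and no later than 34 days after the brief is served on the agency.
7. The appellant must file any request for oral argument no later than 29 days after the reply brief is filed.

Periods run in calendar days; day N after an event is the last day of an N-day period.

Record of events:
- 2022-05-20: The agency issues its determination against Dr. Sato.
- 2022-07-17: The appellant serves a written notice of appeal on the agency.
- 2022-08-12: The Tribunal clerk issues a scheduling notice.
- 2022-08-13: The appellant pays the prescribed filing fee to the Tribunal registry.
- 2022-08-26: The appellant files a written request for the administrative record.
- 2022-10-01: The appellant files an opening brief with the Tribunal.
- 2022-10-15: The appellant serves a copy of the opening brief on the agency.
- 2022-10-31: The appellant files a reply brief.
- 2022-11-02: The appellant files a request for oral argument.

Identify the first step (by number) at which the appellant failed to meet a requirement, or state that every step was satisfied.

None — every step was satisfied

Step 1: 59 days after 2022-05-20 (when the determination is issued) is 2022-07-18; completed 2022-07-17, before the deadline.
Step 2: the window is 11–25 days after 2022-08-01 (end of the 15-day hold period, which began when the notice of appeal is served on 2022-07-17), so 2022-08-12 through 2022-08-26; done 2022-08-13, which is between those dates.
Step 3: the earliest permitted date is 12 days after 2022-08-13 (when the filing fee is paid), i.e. 2022-08-25; done 2022-08-26, after the minimum wait.
Step 4: 15 days after 2022-09-23 (end of the 28-day comment period, which began when the record is requested on 2022-08-26) is 2022-10-08; 2022-10-01 is within that limit.
Step 5: 9 days after 2022-10-11 (end of the 10-day comment period, which began when the opening brief is filed on 2022-10-01) is 2022-10-20; done 2022-10-15 — timely.
Step 6: the window is 14–34 days after 2022-10-15 (when the brief is served on the agency), so 2022-10-29 through 2022-11-18; done 2022-10-31 — within the window.
Step 7: 29 days after 2022-10-31 (when the reply brief is filed) is 2022-11-29; 2022-11-02 is within that limit.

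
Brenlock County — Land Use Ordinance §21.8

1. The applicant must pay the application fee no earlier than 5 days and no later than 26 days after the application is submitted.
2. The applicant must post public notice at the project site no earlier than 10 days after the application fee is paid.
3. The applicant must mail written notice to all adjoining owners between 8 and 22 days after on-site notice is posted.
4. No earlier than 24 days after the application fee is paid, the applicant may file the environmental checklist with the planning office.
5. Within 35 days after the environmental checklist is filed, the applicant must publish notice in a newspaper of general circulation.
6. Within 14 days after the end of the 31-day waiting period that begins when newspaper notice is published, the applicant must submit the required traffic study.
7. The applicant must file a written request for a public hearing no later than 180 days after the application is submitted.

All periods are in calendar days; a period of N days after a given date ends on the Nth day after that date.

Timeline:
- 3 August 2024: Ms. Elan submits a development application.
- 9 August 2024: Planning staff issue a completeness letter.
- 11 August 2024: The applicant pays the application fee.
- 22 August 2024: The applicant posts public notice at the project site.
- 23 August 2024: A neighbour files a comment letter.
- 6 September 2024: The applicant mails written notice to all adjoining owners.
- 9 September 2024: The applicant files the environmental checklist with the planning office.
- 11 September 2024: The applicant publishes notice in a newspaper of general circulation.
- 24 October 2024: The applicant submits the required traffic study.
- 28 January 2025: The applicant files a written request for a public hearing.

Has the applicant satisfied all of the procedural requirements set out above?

Yes

Step 1: the window is 5–26 days after 3 August 2024 (when the application is submitted), so 8 August 2024 through 29 August 2024; done 11 August 2024, which is between those dates.
Step 2: the earliest permitted date is 10 days after 11 August 2024 (when the application fee is paid), i.e. 21 August 2024; 22 August 2024 is on or after that date.
Step 3: the window is 8–22 days after 22 August 2024 (when on-site notice is posted), so 30 August 2024 through 13 September 2024; done 6 September 2024, which is between those dates.
Step 4: the earliest permitted date is 24 days after 11 August 2024 (when the application fee is paid), i.e. 4 September 2024; 9 September 2024 is on or after that date.
Step 5: 35 days after 9 September 2024 (when the environmental checklist is filed) is 14 October 2024; done 11 September 2024 — timely.
Step 6: 14 days after 12 October 2024 (end of the 31-day waiting period, which began when newspaper notice is published on 11 September 2024) is 26 October 2024; completed 24 October 2024, before the deadline.
Step 7: 180 days after 3 August 2024 (when the application is submitted) is 30 January 2025; done 28 January 2025 — timely.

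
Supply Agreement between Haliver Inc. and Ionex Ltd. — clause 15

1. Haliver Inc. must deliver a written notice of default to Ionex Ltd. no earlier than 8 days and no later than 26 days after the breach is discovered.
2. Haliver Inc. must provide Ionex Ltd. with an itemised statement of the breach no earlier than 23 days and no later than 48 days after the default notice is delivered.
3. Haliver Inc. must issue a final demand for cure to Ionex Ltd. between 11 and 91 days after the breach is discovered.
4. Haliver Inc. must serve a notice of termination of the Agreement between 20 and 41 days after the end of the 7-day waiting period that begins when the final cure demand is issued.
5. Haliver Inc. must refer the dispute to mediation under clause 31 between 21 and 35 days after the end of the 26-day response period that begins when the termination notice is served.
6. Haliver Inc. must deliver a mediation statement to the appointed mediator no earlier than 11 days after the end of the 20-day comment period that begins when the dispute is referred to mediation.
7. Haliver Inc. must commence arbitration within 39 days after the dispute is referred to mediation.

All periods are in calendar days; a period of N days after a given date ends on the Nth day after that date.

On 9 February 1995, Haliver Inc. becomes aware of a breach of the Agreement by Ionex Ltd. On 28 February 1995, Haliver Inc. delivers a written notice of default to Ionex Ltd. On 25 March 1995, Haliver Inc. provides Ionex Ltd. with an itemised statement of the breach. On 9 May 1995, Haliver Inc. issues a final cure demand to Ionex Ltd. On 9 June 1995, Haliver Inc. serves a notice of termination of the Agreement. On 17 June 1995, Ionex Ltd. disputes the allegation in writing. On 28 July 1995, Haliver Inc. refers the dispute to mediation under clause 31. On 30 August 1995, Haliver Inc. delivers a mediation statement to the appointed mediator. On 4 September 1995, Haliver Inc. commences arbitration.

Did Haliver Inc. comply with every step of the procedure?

Step 1: the window is 8–26 days after 9 February 1995 (when the breach is discovered), so 17 February 1995 through 7 March 1995; done 28 February 1995, which is between those dates.
Step 2: the window is 23–48 days after 28 February 1995 (when the default notice is delivered), so 23 March 1995 through 17 April 1995; 25 March 1995 falls inside that range.
Step 3: the window is 11–91 days after 9 February 1995 (when the breach is discovered), so 20 February 1995 through 11 May 1995; done 9 May 1995 — within the window.
Step 4: the window is 20–41 days after 16 May 1995 (end of the 7-day waiting period, which began when the final cure demand is issued on 9 May 1995), so 5 June 1995 through 26 June 1995; done 9 June 1995, which is between those dates.
Step 5: the window is 21–35 days after 5 July 1995 (end of the 26-day response period, which began when the termination notice is served on 9 June 1995), so 26 July 1995 through 9 August 1995; done 28 July 1995, which is between those dates.
Step 6: the earliest permitted date is 11 days after 17 August 1995 (end of the 20-day comment period, which began when the dispute is referred to mediation on 28 July 1995), i.e. 28 August 1995; done 30 August 1995 — permitted.
Step 7: 39 days after 28 July 1995 (when the dispute is referred to mediation) is 5 September 1995; 4 September 1995 is within that limit.

Yes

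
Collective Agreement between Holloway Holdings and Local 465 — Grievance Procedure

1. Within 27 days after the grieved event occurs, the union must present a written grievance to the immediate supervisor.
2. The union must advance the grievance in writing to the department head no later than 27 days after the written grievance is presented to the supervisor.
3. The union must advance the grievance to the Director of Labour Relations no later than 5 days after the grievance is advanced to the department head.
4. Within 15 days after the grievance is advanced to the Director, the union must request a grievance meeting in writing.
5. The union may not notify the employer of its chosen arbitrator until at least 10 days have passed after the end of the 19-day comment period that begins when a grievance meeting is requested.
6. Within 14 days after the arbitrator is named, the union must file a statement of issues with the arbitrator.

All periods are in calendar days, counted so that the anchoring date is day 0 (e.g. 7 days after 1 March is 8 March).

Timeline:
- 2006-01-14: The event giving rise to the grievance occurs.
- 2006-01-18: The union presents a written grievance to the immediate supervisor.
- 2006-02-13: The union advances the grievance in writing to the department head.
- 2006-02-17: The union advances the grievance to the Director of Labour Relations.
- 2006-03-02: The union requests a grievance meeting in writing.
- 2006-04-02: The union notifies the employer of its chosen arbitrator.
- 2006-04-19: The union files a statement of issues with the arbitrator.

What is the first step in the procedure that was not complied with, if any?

Step 6

Step 1 — counting 27 days from 2006-01-14 (when the grieved event occurs) gives a deadline of 2006-02-10; 2006-01-18 is within that limit.
Step 2 — counting 27 days from 2006-01-18 (when the written grievance is presented to the supervisor) gives a deadline of 2006-02-14; done 2006-02-13 — timely.
Step 3 — counting 5 days from 2006-02-13 (when the grievance is advanced to the department head) gives a deadline of 2006-02-18; done 2006-02-17 — timely.
Step 4 — counting 15 days from 2006-02-17 (when the grievance is advanced to the Director) gives a deadline of 2006-03-04; done 2006-03-02 — timely.
Step 5 — must wait 10 days from 2006-03-21 (end of the 19-day comment period, which began when a grievance meeting is requested on 2006-03-02), so not before 2006-03-31; done 2006-04-02 — permitted.
Step 6 — counting 14 days from 2006-04-02 (when the arbitrator is named) gives a deadline of 2006-04-16; not done until 2006-04-19, 3 days after the deadline.
No need to go further; step 6 was not satisfied.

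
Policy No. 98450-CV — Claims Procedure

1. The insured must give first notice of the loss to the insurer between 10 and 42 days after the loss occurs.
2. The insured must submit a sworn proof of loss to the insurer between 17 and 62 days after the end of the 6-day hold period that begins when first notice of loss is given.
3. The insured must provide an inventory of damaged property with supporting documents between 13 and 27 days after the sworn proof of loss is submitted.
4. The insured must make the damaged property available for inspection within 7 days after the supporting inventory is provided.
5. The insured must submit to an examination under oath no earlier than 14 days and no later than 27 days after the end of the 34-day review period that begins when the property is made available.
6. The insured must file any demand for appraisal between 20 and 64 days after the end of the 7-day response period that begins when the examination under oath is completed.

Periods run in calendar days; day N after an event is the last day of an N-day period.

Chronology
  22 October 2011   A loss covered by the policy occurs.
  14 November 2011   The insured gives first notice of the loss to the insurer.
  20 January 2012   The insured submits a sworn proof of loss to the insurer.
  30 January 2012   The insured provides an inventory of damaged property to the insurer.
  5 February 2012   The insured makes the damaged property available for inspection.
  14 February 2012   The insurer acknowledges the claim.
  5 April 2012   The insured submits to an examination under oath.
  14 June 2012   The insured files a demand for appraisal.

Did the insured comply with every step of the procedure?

No

(1) the permitted window runs from 22 October 2011 + 10 = 1 November 2011 to 22 October 2011 + 42 = 3 December 2011; done 14 November 2011 — within the window.
(2) the permitted window runs from 20 November 2011 + 17 = 7 December 2011 to 20 November 2011 + 62 = 21 January 2012; done 20 January 2012 — within the window.
(3) the permitted window runs from 20 January 2012 + 13 = 2 February 2012 to 20 January 2012 + 27 = 16 February 2012; 30 January 2012 is 3 days too early.
The procedure was therefore not followed at step 3.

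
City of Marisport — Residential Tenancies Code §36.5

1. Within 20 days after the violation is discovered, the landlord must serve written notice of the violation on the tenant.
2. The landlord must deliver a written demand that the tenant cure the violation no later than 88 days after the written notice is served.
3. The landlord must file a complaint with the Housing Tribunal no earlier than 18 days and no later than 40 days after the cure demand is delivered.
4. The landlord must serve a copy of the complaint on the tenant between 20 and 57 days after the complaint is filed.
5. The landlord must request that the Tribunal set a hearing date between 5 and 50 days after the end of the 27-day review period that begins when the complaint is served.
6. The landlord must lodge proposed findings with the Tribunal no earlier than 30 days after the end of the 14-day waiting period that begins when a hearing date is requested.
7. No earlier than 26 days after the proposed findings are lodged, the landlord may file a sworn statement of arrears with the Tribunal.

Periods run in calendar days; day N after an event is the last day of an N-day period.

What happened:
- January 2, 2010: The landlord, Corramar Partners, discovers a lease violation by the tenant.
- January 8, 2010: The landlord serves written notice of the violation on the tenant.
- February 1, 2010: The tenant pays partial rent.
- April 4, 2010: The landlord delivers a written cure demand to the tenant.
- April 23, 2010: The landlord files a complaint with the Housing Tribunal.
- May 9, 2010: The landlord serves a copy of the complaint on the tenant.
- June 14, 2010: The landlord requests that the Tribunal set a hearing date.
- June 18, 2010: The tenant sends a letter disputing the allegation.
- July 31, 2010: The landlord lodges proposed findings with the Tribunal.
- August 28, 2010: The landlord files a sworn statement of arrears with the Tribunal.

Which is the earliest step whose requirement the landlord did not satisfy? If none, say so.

Step 1: 20 days after January 2, 2010 (when the violation is discovered) is January 22, 2010; completed January 8, 2010, before the deadline.
Step 2: 88 days after January 8, 2010 (when the written notice is served) is April 6, 2010; April 4, 2010 is within that limit.
Step 3: the window is 18–40 days after April 4, 2010 (when the cure demand is delivered), so April 22, 2010 through May 14, 2010; April 23, 2010 falls inside that range.
Step 4: the window is 20–57 days after April 23, 2010 (when the complaint is filed), so May 13, 2010 through June 19, 2010; done May 9, 2010 — 4 days before the window opened.
No need to go further; step 4 was not satisfied.

Step 4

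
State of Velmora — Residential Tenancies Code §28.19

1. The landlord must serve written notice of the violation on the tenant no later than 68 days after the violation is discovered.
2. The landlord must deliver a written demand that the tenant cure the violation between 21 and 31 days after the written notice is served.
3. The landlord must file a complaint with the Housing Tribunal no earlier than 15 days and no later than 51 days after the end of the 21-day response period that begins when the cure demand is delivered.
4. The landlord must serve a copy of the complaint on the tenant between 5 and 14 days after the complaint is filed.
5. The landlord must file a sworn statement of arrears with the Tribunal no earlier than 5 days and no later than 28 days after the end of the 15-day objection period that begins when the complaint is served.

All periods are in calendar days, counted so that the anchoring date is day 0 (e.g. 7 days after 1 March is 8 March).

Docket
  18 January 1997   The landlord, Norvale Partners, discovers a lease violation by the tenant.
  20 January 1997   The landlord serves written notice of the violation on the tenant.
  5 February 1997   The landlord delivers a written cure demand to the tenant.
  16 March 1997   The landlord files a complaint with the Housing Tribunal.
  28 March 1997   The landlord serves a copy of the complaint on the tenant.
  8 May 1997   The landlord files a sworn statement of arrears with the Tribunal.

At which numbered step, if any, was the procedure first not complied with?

Step 2

Step 1 — counting 68 days from 18 January 1997 (when the violation is discovered) gives a deadline of 27 March 1997; 20 January 1997 is within that limit.
Step 2 — 21 and 31 days from 20 January 1997 (when the written notice is served) are 10 February 1997 and 20 February 1997 respectively; 5 February 1997 is 5 days too early.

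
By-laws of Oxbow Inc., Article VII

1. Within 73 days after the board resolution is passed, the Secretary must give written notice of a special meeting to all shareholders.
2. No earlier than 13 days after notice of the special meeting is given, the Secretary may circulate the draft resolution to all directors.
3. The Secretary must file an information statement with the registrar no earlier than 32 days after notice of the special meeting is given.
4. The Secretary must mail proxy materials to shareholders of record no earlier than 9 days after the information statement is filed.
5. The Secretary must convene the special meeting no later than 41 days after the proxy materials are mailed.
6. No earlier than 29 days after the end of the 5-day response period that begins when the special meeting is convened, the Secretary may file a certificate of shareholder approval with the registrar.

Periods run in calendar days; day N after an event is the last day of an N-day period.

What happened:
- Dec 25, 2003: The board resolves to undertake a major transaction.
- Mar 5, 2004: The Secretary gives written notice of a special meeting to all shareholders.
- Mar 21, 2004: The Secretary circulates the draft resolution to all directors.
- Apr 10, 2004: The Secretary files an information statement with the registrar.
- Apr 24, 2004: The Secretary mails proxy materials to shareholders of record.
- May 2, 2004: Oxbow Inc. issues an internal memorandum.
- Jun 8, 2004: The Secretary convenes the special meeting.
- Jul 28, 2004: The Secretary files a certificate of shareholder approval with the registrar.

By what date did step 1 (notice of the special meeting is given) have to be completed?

Mar 7, 2004

Step 1 runs from Dec 25, 2003, when the board resolution is passed. 73 days after Dec 25, 2003 is Mar 7, 2004.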